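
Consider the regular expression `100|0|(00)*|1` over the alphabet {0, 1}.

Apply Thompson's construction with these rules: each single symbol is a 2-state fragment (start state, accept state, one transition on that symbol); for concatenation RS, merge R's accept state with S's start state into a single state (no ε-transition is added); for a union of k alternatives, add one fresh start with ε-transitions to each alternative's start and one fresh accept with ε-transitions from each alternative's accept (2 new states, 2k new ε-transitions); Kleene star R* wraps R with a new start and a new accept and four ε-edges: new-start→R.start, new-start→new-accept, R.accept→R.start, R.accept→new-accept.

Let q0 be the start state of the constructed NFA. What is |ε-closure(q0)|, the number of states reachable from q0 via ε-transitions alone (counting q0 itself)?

8

Work bottom-up. For each fragment F, track |ε-closure(F.start)| and whether F's accept lies in that closure (i.e. whether F accepts ε). A single-symbol fragment has closure size 1 and does not accept ε.
  100 — |ε-closure| equals the left operand's closure size = 1 (its accept is not ε-reachable, so the closure stops there)
  00 — |ε-closure| equals the left operand's closure size = 1 (its accept is not ε-reachable, so the closure stops there)
  (00)* — new start has ε-edges to the inner start and to the new accept, so |ε-closure| = 2 + 1 = 3
  100|0|(00)*|1 — new start ε-reaches every alternative's start; at least one alternative accepts ε, so the union's new accept is reached too: |ε-closure| = 1 + 1 + 1 + 3 + 1 + 1 = 8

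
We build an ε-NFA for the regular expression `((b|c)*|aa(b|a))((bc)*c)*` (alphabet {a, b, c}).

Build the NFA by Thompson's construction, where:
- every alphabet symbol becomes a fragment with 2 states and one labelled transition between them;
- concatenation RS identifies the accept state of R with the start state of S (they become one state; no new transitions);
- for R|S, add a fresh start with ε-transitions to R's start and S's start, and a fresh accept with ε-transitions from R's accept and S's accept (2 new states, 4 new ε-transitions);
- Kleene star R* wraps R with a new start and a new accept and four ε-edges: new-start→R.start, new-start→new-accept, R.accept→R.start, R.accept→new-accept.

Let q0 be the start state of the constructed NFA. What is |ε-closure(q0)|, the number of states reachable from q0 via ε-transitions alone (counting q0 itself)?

Let C(F) = |ε-closure(F.start)| within fragment F, and note whether F accepts ε. Symbol fragments have C = 1 and do not accept ε. Then:
  b|c → new start ε-reaches every alternative's start; none of them accept ε, so the new accept is not reached: |closure| = 1 + 1 + 1 = 3
  (b|c)* → new start has ε-edges to the inner start and to the new accept, so |closure| = 2 + 3 = 5
  b|a → new start ε-reaches every alternative's start; none of them accept ε, so the new accept is not reached: |closure| = 1 + 1 + 1 = 3
  aa(b|a) → same as the first factor's closure: |closure| = 1
  (b|c)*|aa(b|a) → new start ε-reaches every alternative's start; at least one alternative accepts ε, so the union's new accept is reached too: |closure| = 1 + 5 + 1 + 1 = 8
  bc → |closure| equals the left operand's closure size = 1 (its accept is not ε-reachable, so the closure stops there)
  (bc)* → |closure| = 1 (new start) + 1 (body) + 1 (new accept) = 3
  (bc)*c → the left operand accepts ε, so the closure extends into the next operand (the shared merged state is already counted); |closure| = 3 + (1−1) = 3
  ((bc)*c)* → the star's fresh start ε-reaches both the body's start and the fresh accept: |closure| = 2 + 3 = 5
  ((b|c)*|aa(b|a))((bc)*c)* → |closure| = 8 + (5−1) = 12 (closure spills across the concat boundary because the left factor accepts ε)

12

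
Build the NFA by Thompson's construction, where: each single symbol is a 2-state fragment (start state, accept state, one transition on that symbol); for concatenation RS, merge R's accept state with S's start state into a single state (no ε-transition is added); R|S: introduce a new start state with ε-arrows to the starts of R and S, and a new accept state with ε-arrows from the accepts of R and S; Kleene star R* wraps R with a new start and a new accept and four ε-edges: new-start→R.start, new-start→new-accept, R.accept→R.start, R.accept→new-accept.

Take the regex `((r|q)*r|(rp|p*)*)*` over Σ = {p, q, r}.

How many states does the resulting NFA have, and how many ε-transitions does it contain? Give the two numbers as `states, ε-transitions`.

Bottom-up over the parse tree:
Each of the 6 symbol leaves contributes 2 states and 0 ε-transitions.
  r|q = 6 states, 4 ε-transitions
  (r|q)* = 8 states, 8 ε-transitions
  (r|q)*r = 9 states, 8 ε-transitions
  rp = 3 states, 0 ε-transitions
  p* = 4 states, 4 ε-transitions
  rp|p* = 9 states, 8 ε-transitions
  (rp|p*)* = 11 states, 12 ε-transitions
  (r|q)*r|(rp|p*)* = 22 states, 24 ε-transitions
  ((r|q)*r|(rp|p*)*)* = 24 states, 28 ε-transitions

24, 28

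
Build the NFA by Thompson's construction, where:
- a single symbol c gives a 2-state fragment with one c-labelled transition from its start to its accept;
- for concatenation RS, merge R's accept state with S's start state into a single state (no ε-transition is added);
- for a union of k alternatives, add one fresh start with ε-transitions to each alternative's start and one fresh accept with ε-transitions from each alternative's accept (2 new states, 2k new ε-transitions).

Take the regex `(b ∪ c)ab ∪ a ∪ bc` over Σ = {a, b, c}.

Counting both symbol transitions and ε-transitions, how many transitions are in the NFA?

17

By structural recursion:
Each of the 7 symbol leaves contributes 1 transition (1 symbol, 0 ε).
  b ∪ c = 6 transitions (2 symbol, 4 ε)
  (b ∪ c)ab = 8 transitions (4 symbol, 4 ε)
  bc = 2 transitions (2 symbol, 0 ε)
  (b ∪ c)ab ∪ a ∪ bc = 17 transitions (7 symbol, 10 ε)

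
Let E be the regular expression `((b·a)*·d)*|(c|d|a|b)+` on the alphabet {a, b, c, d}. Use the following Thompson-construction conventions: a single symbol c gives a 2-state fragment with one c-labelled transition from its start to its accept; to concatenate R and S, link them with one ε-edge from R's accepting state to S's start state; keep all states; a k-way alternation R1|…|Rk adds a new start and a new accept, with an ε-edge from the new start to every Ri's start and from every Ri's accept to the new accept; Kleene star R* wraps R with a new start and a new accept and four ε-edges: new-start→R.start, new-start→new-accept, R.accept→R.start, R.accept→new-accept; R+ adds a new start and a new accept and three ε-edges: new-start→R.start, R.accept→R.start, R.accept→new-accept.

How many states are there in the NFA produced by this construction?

24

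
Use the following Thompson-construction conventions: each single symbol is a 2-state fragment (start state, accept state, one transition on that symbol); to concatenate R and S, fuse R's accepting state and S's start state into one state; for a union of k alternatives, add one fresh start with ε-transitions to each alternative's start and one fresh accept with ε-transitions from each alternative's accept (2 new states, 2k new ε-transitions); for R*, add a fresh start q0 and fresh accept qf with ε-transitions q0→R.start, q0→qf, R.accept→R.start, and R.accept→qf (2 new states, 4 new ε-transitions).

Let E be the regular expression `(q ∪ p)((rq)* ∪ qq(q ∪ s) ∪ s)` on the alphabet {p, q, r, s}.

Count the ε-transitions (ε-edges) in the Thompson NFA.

18

Bottom-up over the parse tree:
Each of the 9 symbol leaves contributes 0 ε-transitions.
  q ∪ p → 4 ε-transitions
  rq → 0 ε-transitions
  (rq)* → 4 ε-transitions
  q ∪ s → 4 ε-transitions
  qq(q ∪ s) → 4 ε-transitions
  (rq)* ∪ qq(q ∪ s) ∪ s → 14 ε-transitions
  (q ∪ p)((rq)* ∪ qq(q ∪ s) ∪ s) → 18 ε-transitions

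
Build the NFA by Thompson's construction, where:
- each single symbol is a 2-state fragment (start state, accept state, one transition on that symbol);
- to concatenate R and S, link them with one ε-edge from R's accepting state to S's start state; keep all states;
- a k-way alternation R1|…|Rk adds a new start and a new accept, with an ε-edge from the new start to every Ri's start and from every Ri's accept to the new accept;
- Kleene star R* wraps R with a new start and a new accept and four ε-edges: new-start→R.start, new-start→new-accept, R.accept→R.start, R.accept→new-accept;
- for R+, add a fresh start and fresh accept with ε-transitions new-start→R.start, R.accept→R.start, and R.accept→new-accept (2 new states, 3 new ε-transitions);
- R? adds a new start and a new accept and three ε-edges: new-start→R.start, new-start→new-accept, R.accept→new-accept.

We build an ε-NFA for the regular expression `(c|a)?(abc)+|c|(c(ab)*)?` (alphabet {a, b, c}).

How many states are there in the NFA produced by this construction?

30

By structural recursion:
Each of the 9 symbol leaves contributes a 2-state fragment.
  c|a : 6 states
  (c|a)? : 8 states
  abc : 6 states
  (abc)+ : 8 states
  (c|a)?(abc)+ : 16 states
  ab : 4 states
  (ab)* : 6 states
  c(ab)* : 8 states
  (c(ab)*)? : 10 states
  (c|a)?(abc)+|c|(c(ab)*)? : 30 states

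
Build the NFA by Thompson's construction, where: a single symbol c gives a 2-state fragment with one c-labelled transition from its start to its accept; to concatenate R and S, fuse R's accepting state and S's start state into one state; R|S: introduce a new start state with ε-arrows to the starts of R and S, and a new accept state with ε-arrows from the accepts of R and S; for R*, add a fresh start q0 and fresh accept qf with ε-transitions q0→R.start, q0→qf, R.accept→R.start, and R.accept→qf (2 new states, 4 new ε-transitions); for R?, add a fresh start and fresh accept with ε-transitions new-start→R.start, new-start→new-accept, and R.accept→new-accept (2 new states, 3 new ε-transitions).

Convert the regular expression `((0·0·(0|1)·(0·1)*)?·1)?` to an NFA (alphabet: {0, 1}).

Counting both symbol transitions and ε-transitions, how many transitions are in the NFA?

21

Recursing over subexpressions:
Each of the 7 symbol leaves contributes 1 transition (1 symbol, 0 ε).
  0|1 : 6 transitions (2 symbol, 4 ε)
  0·1 : 2 transitions (2 symbol, 0 ε)
  (0·1)* : 6 transitions (2 symbol, 4 ε)
  0·0·(0|1)·(0·1)* : 14 transitions (6 symbol, 8 ε)
  (0·0·(0|1)·(0·1)*)? : 17 transitions (6 symbol, 11 ε)
  (0·0·(0|1)·(0·1)*)?·1 : 18 transitions (7 symbol, 11 ε)
  ((0·0·(0|1)·(0·1)*)?·1)? : 21 transitions (7 symbol, 14 ε)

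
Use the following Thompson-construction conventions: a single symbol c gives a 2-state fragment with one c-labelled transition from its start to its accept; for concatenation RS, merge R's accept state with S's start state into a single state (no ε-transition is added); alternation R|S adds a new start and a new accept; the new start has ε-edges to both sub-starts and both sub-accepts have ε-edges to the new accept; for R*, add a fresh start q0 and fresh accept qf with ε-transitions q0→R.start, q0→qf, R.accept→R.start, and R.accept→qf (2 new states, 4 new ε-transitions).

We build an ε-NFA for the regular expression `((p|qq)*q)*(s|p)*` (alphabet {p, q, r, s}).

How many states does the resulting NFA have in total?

Recursing over subexpressions:
Each of the 6 symbol leaves contributes a 2-state fragment.
  qq = 3 states
  p|qq = 7 states
  (p|qq)* = 9 states
  (p|qq)*q = 10 states
  ((p|qq)*q)* = 12 states
  s|p = 6 states
  (s|p)* = 8 states
  ((p|qq)*q)*(s|p)* = 19 states

19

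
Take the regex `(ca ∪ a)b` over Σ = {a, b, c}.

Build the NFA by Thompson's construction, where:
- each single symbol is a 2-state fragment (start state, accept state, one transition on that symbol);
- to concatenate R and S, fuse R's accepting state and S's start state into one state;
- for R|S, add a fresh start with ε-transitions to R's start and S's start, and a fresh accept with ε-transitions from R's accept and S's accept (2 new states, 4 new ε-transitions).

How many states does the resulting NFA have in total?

8

Recursing over subexpressions:
Each of the 4 symbol leaves contributes a 2-state fragment.
  ca = 3 states
  ca ∪ a = 7 states
  (ca ∪ a)b = 8 states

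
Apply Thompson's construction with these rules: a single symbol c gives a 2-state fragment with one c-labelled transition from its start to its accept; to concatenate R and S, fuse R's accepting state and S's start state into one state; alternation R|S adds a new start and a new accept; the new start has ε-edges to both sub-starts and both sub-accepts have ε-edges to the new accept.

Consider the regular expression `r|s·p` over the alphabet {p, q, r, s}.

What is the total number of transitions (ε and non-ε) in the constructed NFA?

7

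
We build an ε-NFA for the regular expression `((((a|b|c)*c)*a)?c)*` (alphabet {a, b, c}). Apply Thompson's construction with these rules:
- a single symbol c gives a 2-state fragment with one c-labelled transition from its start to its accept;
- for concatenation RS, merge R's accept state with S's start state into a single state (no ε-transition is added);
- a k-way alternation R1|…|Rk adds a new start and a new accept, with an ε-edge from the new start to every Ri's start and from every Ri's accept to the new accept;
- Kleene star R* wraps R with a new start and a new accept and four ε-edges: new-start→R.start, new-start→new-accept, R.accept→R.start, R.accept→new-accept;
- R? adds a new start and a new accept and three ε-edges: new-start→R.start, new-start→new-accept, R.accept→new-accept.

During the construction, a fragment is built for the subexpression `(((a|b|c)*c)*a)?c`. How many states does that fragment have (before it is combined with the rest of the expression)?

Fragment for `(((a|b|c)*c)*a)?c`:
Each of the 6 symbol leaves contributes a 2-state fragment.
  a|b|c : 8 states
  (a|b|c)* : 10 states
  (a|b|c)*c : 11 states
  ((a|b|c)*c)* : 13 states
  ((a|b|c)*c)*a : 14 states
  (((a|b|c)*c)*a)? : 16 states
  (((a|b|c)*c)*a)?c : 17 states

17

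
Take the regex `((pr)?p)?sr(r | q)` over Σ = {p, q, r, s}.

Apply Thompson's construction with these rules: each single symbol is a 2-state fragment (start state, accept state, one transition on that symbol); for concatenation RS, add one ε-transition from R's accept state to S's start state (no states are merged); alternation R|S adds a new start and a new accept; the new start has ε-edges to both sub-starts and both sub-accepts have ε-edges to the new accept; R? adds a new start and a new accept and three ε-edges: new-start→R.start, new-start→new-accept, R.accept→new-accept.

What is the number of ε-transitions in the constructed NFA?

15

Recursing over subexpressions:
Each of the 7 symbol leaves contributes 0 ε-transitions.
  pr — 1 ε-transition
  (pr)? — 4 ε-transitions
  (pr)?p — 5 ε-transitions
  ((pr)?p)? — 8 ε-transitions
  r | q — 4 ε-transitions
  ((pr)?p)?sr(r | q) — 15 ε-transitions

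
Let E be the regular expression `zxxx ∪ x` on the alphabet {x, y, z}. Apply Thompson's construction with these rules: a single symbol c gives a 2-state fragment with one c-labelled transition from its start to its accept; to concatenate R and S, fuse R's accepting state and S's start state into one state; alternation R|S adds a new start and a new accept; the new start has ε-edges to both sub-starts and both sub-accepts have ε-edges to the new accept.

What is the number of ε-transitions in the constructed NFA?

4

By structural recursion:
Each of the 5 symbol leaves contributes 0 ε-transitions.
  zxxx : 0 ε-transitions
  zxxx ∪ x : 4 ε-transitions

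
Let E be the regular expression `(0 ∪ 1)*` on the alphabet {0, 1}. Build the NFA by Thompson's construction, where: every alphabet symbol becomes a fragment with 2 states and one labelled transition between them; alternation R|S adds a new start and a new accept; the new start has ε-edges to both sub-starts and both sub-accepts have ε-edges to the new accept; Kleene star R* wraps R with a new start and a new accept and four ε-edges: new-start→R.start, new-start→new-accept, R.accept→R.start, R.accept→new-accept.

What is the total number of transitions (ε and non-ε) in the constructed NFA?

10

Recursing over subexpressions:
Each of the 2 symbol leaves contributes 1 transition (1 symbol, 0 ε).
  0 ∪ 1 — 6 transitions (2 symbol, 4 ε)
  (0 ∪ 1)* — 10 transitions (2 symbol, 8 ε)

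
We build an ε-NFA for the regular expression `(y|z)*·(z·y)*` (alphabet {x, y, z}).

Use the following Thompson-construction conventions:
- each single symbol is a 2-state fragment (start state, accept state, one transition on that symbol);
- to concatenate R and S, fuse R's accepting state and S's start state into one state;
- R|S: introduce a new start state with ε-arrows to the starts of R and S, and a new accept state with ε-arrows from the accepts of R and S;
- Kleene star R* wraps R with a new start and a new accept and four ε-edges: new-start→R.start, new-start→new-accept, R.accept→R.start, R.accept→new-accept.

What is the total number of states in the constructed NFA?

12

Per subexpression:
Each of the 4 symbol leaves contributes a 2-state fragment.
  y|z = 6 states
  (y|z)* = 8 states
  z·y = 3 states
  (z·y)* = 5 states
  (y|z)*·(z·y)* = 12 states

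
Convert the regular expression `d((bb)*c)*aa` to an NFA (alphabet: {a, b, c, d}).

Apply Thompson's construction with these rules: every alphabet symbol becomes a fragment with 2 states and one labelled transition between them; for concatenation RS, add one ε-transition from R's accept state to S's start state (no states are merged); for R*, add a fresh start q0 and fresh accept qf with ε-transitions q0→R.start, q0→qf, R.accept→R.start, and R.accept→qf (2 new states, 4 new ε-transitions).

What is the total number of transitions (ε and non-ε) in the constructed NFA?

By structural recursion:
Each of the 6 symbol leaves contributes 1 transition (1 symbol, 0 ε).
  bb — 3 transitions (2 symbol, 1 ε)
  (bb)* — 7 transitions (2 symbol, 5 ε)
  (bb)*c — 9 transitions (3 symbol, 6 ε)
  ((bb)*c)* — 13 transitions (3 symbol, 10 ε)
  d((bb)*c)*aa — 19 transitions (6 symbol, 13 ε)

19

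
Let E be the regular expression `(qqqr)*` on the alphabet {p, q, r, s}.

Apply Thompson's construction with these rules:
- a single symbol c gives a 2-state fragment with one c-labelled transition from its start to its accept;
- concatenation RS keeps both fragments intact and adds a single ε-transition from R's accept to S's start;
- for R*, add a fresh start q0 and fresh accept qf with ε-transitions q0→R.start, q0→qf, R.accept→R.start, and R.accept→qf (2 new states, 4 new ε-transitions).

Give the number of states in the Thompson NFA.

Building bottom-up:
Each of the 4 symbol leaves contributes a 2-state fragment.
  qqqr — 8 states
  (qqqr)* — 10 states

10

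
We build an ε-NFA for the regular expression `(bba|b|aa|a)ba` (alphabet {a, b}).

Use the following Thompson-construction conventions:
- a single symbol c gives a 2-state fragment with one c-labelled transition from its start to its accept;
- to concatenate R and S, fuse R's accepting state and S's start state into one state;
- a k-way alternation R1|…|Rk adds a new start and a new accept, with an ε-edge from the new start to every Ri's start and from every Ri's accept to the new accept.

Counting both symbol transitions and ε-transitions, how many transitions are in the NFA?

By structural recursion:
Each of the 9 symbol leaves contributes 1 transition (1 symbol, 0 ε).
  bba = 3 transitions (3 symbol, 0 ε)
  aa = 2 transitions (2 symbol, 0 ε)
  bba|b|aa|a = 15 transitions (7 symbol, 8 ε)
  (bba|b|aa|a)ba = 17 transitions (9 symbol, 8 ε)

17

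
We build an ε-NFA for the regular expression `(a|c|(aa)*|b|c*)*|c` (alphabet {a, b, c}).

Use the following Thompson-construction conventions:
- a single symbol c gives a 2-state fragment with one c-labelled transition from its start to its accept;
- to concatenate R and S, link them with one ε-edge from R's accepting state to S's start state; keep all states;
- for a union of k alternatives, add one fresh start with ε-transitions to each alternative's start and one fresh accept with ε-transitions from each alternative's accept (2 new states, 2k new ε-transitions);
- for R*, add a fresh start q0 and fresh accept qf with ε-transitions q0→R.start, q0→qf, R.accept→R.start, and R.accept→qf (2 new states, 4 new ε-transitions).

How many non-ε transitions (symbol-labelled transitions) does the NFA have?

Building bottom-up:
Each of the 7 symbol leaves contributes exactly 1 symbol transition.
  aa — 2 symbol transitions
  (aa)* — 2 symbol transitions
  c* — 1 symbol transition
  a|c|(aa)*|b|c* — 6 symbol transitions
  (a|c|(aa)*|b|c*)* — 6 symbol transitions
  (a|c|(aa)*|b|c*)*|c — 7 symbol transitions

7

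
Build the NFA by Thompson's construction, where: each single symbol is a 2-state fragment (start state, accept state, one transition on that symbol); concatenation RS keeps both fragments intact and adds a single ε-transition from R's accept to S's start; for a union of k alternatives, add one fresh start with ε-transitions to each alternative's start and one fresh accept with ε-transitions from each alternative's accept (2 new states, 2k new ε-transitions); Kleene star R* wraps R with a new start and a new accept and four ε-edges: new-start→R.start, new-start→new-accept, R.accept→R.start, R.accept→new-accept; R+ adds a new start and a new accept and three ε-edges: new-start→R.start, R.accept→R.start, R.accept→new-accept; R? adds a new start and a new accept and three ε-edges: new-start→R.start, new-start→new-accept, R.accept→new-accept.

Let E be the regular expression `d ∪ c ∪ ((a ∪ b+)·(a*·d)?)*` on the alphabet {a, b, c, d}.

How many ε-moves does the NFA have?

26

Building bottom-up:
Each of the 6 symbol leaves contributes 0 ε-transitions.
  b+ — 3 ε-transitions
  a ∪ b+ — 7 ε-transitions
  a* — 4 ε-transitions
  a*·d — 5 ε-transitions
  (a*·d)? — 8 ε-transitions
  (a ∪ b+)·(a*·d)? — 16 ε-transitions
  ((a ∪ b+)·(a*·d)?)* — 20 ε-transitions
  d ∪ c ∪ ((a ∪ b+)·(a*·d)?)* — 26 ε-transitions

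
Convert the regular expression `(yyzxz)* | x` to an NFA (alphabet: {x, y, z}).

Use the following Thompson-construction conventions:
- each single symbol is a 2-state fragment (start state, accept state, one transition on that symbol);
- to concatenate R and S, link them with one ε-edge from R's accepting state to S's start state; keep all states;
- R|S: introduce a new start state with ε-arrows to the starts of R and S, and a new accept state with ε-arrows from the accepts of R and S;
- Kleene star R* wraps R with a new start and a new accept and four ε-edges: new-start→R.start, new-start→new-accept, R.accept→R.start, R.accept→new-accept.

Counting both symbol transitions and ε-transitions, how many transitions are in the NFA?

Per subexpression:
Each of the 6 symbol leaves contributes 1 transition (1 symbol, 0 ε).
  yyzxz : 9 transitions (5 symbol, 4 ε)
  (yyzxz)* : 13 transitions (5 symbol, 8 ε)
  (yyzxz)* | x : 18 transitions (6 symbol, 12 ε)

18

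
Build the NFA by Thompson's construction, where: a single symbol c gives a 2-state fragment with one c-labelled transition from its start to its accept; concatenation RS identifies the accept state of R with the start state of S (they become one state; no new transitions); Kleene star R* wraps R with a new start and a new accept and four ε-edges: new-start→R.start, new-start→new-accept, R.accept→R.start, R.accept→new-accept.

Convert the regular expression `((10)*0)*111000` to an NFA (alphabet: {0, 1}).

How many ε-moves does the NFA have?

8

Per subexpression:
Each of the 9 symbol leaves contributes 0 ε-transitions.
  10 = 0 ε-transitions
  (10)* = 4 ε-transitions
  (10)*0 = 4 ε-transitions
  ((10)*0)* = 8 ε-transitions
  ((10)*0)*111000 = 8 ε-transitions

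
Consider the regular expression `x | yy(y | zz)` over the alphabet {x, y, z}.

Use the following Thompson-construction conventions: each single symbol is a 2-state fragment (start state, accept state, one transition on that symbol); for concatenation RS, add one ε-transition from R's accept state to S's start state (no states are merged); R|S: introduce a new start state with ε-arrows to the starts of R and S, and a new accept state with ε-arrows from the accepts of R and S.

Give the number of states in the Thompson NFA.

16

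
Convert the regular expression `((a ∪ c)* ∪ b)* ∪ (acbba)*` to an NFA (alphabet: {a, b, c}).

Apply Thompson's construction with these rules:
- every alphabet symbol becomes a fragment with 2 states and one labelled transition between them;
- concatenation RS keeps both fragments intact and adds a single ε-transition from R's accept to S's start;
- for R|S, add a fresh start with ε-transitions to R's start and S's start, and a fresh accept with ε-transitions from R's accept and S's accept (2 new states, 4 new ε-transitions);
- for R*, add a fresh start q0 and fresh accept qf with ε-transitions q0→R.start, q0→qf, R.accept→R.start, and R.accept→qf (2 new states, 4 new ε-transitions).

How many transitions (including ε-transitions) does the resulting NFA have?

36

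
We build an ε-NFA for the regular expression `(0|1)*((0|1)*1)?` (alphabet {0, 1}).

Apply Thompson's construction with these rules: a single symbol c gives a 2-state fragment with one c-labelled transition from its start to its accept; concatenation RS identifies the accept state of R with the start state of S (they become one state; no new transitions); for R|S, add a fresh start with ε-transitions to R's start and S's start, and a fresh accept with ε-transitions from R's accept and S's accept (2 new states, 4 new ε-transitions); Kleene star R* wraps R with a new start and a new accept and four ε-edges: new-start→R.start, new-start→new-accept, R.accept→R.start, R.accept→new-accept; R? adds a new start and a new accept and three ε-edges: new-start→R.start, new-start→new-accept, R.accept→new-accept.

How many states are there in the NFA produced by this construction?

By structural recursion:
Each of the 5 symbol leaves contributes a 2-state fragment.
  0|1 : 6 states
  (0|1)* : 8 states
  0|1 : 6 states
  (0|1)* : 8 states
  (0|1)*1 : 9 states
  ((0|1)*1)? : 11 states
  (0|1)*((0|1)*1)? : 18 states

18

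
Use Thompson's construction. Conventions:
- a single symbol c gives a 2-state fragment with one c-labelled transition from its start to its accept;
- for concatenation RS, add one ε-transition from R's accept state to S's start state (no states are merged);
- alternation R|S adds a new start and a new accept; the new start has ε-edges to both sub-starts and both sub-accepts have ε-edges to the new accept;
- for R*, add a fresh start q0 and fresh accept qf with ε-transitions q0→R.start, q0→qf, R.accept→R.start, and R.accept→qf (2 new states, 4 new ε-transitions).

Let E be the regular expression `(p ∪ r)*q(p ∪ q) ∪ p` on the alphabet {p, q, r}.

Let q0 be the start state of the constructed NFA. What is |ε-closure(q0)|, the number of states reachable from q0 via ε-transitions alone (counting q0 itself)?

Compute the ε-closure size of each fragment's start state recursively; a symbol fragment's start has no outgoing ε-edge, so its closure is just itself (size 1).
  p ∪ r — new start ε-reaches every alternative's start; none of them accept ε, so the new accept is not reached: |ε-closure| = 1 + 1 + 1 = 3
  (p ∪ r)* — the star's fresh start ε-reaches both the body's start and the fresh accept: |ε-closure| = 2 + 3 = 5
  p ∪ q — new start ε-reaches every alternative's start; none of them accept ε, so the new accept is not reached: |ε-closure| = 1 + 1 + 1 = 3
  (p ∪ r)*q(p ∪ q) — |ε-closure| = 5 + 1 = 6 (closure spills across the concat boundary because the left factor accepts ε)
  (p ∪ r)*q(p ∪ q) ∪ p — new start ε-reaches every alternative's start; none of them accept ε, so the new accept is not reached: |ε-closure| = 1 + 6 + 1 = 8

8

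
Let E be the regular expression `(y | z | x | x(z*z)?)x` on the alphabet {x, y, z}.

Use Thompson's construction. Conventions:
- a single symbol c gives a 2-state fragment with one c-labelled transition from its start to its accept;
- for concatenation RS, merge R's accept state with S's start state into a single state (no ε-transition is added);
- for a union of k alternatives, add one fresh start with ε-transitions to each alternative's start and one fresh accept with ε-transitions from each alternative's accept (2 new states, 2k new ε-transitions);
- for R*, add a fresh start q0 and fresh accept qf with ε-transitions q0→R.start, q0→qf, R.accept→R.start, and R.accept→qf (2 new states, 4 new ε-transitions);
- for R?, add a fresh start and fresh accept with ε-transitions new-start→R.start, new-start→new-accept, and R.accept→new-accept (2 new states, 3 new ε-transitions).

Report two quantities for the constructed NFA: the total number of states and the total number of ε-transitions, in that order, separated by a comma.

By structural recursion:
Each of the 7 symbol leaves contributes 2 states and 0 ε-transitions.
  z* : 4 states, 4 ε-transitions
  z*z : 5 states, 4 ε-transitions
  (z*z)? : 7 states, 7 ε-transitions
  x(z*z)? : 8 states, 7 ε-transitions
  y | z | x | x(z*z)? : 16 states, 15 ε-transitions
  (y | z | x | x(z*z)?)x : 17 states, 15 ε-transitions

17, 15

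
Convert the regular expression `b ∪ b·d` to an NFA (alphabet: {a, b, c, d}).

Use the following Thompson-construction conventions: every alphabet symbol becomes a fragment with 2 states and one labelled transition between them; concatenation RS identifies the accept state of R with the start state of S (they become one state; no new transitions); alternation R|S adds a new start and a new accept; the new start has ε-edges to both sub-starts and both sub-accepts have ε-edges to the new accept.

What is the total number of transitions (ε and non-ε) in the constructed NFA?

Building bottom-up:
Each of the 3 symbol leaves contributes 1 transition (1 symbol, 0 ε).
  b·d — 2 transitions (2 symbol, 0 ε)
  b ∪ b·d — 7 transitions (3 symbol, 4 ε)

7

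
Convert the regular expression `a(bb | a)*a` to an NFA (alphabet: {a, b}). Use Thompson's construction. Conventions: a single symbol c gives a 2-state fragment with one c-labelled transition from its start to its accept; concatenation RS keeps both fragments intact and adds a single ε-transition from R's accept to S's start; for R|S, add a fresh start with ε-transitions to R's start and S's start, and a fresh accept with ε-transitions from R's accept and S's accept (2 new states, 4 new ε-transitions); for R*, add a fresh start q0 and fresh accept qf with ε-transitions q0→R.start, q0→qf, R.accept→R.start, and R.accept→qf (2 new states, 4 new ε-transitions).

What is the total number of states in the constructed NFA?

Bottom-up over the parse tree:
Each of the 5 symbol leaves contributes a 2-state fragment.
  bb : 4 states
  bb | a : 8 states
  (bb | a)* : 10 states
  a(bb | a)*a : 14 states

14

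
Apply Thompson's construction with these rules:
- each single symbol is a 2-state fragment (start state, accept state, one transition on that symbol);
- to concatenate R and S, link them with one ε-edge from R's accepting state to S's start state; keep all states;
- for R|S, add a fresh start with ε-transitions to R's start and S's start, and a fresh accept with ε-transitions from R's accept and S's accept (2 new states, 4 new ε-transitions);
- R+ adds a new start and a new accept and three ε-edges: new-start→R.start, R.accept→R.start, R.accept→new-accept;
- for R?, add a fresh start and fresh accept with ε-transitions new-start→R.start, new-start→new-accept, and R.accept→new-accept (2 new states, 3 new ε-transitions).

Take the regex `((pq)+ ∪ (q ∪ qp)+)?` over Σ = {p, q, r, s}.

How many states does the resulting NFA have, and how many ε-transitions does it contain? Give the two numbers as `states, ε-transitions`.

Recursing over subexpressions:
Each of the 5 symbol leaves contributes 2 states and 0 ε-transitions.
  pq : 4 states, 1 ε-transition
  (pq)+ : 6 states, 4 ε-transitions
  qp : 4 states, 1 ε-transition
  q ∪ qp : 8 states, 5 ε-transitions
  (q ∪ qp)+ : 10 states, 8 ε-transitions
  (pq)+ ∪ (q ∪ qp)+ : 18 states, 16 ε-transitions
  ((pq)+ ∪ (q ∪ qp)+)? : 20 states, 19 ε-transitions

20, 19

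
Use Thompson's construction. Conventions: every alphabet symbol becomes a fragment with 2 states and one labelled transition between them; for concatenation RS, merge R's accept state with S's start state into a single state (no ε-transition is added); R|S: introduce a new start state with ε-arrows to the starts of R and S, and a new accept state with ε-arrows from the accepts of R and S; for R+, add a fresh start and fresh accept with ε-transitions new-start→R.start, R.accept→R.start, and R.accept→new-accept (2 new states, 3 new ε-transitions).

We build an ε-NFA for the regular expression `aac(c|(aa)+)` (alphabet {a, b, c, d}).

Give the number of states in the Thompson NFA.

12

Per subexpression:
Each of the 6 symbol leaves contributes a 2-state fragment.
  aa — 3 states
  (aa)+ — 5 states
  c|(aa)+ — 9 states
  aac(c|(aa)+) — 12 states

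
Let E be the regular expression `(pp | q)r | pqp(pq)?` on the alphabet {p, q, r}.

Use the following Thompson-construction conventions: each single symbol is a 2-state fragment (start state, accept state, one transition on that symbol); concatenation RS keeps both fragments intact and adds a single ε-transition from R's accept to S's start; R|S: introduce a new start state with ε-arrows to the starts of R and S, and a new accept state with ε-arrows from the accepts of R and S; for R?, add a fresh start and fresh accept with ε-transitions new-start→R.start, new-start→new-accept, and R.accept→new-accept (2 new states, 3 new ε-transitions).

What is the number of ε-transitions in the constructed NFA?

17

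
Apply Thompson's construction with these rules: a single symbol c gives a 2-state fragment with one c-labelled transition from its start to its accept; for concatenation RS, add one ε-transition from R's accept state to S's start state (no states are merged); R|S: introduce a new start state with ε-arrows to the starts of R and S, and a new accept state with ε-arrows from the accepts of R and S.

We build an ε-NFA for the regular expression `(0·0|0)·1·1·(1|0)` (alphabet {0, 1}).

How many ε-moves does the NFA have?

Bottom-up over the parse tree:
Each of the 7 symbol leaves contributes 0 ε-transitions.
  0·0 = 1 ε-transition
  0·0|0 = 5 ε-transitions
  1|0 = 4 ε-transitions
  (0·0|0)·1·1·(1|0) = 12 ε-transitions

12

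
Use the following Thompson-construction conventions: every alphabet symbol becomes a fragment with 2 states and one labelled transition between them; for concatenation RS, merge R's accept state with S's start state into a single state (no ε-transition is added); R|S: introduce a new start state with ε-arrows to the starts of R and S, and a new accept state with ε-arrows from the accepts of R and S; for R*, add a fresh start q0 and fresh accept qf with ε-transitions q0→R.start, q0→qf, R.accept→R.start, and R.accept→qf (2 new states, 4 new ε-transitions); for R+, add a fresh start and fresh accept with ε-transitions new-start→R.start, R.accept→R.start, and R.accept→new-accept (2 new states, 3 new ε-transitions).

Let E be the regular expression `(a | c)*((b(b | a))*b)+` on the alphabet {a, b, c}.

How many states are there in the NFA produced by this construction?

By structural recursion:
Each of the 6 symbol leaves contributes a 2-state fragment.
  a | c : 6 states
  (a | c)* : 8 states
  b | a : 6 states
  b(b | a) : 7 states
  (b(b | a))* : 9 states
  (b(b | a))*b : 10 states
  ((b(b | a))*b)+ : 12 states
  (a | c)*((b(b | a))*b)+ : 19 states

19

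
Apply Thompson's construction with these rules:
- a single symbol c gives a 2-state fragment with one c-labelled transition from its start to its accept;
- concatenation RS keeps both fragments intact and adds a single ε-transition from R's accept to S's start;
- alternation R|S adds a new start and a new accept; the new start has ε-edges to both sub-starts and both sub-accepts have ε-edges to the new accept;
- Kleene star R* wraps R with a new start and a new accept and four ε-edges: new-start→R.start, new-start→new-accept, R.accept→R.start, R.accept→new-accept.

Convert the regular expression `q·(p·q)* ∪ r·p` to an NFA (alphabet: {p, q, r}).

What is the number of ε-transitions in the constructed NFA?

11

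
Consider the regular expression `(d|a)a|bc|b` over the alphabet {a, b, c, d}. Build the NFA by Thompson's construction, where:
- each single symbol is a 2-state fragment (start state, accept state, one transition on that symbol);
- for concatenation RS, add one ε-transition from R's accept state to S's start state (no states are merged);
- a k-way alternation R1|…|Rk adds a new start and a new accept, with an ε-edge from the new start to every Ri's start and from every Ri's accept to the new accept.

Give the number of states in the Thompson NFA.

Building bottom-up:
Each of the 6 symbol leaves contributes a 2-state fragment.
  d|a : 6 states
  (d|a)a : 8 states
  bc : 4 states
  (d|a)a|bc|b : 16 states

16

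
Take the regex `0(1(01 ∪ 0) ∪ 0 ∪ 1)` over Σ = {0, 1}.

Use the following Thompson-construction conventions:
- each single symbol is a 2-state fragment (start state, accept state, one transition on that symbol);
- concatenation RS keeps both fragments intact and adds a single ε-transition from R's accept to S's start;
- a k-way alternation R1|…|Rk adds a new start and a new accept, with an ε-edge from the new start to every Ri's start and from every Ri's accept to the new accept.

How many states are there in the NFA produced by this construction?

Per subexpression:
Each of the 7 symbol leaves contributes a 2-state fragment.
  01 → 4 states
  01 ∪ 0 → 8 states
  1(01 ∪ 0) → 10 states
  1(01 ∪ 0) ∪ 0 ∪ 1 → 16 states
  0(1(01 ∪ 0) ∪ 0 ∪ 1) → 18 states

18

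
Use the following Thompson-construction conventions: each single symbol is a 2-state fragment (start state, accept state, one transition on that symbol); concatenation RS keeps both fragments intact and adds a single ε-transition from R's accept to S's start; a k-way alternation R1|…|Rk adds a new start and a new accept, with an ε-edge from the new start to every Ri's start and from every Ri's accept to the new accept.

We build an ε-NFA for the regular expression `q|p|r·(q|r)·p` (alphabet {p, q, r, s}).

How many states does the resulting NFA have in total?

16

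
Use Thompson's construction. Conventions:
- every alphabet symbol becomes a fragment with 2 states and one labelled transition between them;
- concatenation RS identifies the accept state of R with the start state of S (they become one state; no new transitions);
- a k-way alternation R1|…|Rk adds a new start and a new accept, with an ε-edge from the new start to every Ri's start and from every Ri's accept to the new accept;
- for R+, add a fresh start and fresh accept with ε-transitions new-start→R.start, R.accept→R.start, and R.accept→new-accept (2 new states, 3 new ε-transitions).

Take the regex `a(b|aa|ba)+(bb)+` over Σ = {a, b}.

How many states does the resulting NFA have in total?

17

Bottom-up over the parse tree:
Each of the 8 symbol leaves contributes a 2-state fragment.
  aa → 3 states
  ba → 3 states
  b|aa|ba → 10 states
  (b|aa|ba)+ → 12 states
  bb → 3 states
  (bb)+ → 5 states
  a(b|aa|ba)+(bb)+ → 17 states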